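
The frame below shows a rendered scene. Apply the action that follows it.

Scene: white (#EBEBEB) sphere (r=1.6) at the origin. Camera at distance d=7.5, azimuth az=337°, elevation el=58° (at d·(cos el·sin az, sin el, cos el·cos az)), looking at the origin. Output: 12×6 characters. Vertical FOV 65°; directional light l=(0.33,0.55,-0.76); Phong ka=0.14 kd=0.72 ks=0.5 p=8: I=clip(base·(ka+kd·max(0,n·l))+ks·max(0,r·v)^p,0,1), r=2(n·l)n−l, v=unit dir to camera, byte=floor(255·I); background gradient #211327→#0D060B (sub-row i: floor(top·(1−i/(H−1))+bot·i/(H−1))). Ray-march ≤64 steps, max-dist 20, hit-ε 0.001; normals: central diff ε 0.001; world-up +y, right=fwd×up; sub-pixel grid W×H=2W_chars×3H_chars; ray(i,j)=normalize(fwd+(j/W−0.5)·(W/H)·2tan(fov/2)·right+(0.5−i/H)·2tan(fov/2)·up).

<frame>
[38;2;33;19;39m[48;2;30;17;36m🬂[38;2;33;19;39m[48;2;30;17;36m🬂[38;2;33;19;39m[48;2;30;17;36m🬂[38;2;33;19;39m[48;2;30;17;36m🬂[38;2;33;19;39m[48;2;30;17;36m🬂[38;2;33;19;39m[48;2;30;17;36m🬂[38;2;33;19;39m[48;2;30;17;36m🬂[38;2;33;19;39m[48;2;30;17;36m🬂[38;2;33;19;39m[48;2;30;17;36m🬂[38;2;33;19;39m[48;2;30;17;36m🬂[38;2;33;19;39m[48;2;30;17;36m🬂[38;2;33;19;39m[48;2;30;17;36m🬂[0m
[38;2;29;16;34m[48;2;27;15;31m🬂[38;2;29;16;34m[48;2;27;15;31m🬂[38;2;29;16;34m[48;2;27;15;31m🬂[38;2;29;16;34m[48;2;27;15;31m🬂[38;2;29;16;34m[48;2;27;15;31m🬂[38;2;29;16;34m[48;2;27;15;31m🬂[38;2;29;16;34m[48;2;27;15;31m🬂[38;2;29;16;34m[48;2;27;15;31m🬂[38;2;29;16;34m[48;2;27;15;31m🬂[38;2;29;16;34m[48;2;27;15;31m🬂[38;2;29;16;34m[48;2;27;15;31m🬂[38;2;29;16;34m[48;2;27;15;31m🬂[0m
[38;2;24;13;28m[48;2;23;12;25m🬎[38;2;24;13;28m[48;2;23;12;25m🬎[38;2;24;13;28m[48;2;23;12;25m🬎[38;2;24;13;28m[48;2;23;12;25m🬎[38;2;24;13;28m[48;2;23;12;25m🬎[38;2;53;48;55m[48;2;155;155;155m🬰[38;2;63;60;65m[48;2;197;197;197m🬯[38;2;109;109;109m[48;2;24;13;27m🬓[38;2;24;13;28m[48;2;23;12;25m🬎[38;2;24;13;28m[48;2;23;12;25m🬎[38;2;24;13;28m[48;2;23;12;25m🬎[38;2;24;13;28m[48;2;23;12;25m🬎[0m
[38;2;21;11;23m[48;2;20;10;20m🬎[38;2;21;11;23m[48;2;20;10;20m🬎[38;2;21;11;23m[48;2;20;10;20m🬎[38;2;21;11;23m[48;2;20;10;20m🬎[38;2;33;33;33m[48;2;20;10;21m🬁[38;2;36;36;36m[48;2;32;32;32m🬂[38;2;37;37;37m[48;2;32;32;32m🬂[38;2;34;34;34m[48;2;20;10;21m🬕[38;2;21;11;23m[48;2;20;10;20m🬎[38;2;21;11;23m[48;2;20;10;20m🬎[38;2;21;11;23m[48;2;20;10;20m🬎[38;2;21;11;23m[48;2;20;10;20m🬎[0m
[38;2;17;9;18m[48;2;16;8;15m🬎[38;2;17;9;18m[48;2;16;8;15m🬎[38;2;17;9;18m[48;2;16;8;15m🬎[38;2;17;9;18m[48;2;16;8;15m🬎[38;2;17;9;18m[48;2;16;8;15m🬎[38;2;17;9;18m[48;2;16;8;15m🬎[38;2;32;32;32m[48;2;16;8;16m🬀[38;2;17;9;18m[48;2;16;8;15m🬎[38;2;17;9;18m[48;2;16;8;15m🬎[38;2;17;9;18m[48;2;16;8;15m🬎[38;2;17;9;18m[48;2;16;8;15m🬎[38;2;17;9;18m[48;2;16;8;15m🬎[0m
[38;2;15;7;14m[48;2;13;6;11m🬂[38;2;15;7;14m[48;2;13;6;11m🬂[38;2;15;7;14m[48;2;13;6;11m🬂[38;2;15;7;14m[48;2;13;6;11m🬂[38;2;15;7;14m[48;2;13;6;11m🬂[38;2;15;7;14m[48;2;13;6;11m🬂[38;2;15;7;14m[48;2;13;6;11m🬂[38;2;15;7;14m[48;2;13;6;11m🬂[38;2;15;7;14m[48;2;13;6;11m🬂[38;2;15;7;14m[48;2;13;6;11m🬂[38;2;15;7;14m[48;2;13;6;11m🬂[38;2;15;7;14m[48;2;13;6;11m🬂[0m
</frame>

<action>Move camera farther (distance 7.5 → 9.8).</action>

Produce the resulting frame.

<frame>
[38;2;33;19;39m[48;2;30;17;36m🬂[38;2;33;19;39m[48;2;30;17;36m🬂[38;2;33;19;39m[48;2;30;17;36m🬂[38;2;33;19;39m[48;2;30;17;36m🬂[38;2;33;19;39m[48;2;30;17;36m🬂[38;2;33;19;39m[48;2;30;17;36m🬂[38;2;33;19;39m[48;2;30;17;36m🬂[38;2;33;19;39m[48;2;30;17;36m🬂[38;2;33;19;39m[48;2;30;17;36m🬂[38;2;33;19;39m[48;2;30;17;36m🬂[38;2;33;19;39m[48;2;30;17;36m🬂[38;2;33;19;39m[48;2;30;17;36m🬂[0m
[38;2;29;16;34m[48;2;27;15;31m🬂[38;2;29;16;34m[48;2;27;15;31m🬂[38;2;29;16;34m[48;2;27;15;31m🬂[38;2;29;16;34m[48;2;27;15;31m🬂[38;2;29;16;34m[48;2;27;15;31m🬂[38;2;29;16;34m[48;2;27;15;31m🬂[38;2;29;16;34m[48;2;27;15;31m🬂[38;2;29;16;34m[48;2;27;15;31m🬂[38;2;29;16;34m[48;2;27;15;31m🬂[38;2;29;16;34m[48;2;27;15;31m🬂[38;2;29;16;34m[48;2;27;15;31m🬂[38;2;29;16;34m[48;2;27;15;31m🬂[0m
[38;2;24;13;28m[48;2;23;12;25m🬎[38;2;24;13;28m[48;2;23;12;25m🬎[38;2;24;13;28m[48;2;23;12;25m🬎[38;2;24;13;28m[48;2;23;12;25m🬎[38;2;24;13;28m[48;2;23;12;25m🬎[38;2;24;13;28m[48;2;125;125;125m🬆[38;2;66;61;68m[48;2;203;203;203m🬰[38;2;103;103;103m[48;2;24;13;27m🬏[38;2;24;13;28m[48;2;23;12;25m🬎[38;2;24;13;28m[48;2;23;12;25m🬎[38;2;24;13;28m[48;2;23;12;25m🬎[38;2;24;13;28m[48;2;23;12;25m🬎[0m
[38;2;21;11;23m[48;2;20;10;20m🬎[38;2;21;11;23m[48;2;20;10;20m🬎[38;2;21;11;23m[48;2;20;10;20m🬎[38;2;21;11;23m[48;2;20;10;20m🬎[38;2;21;11;23m[48;2;20;10;20m🬎[38;2;33;33;33m[48;2;20;10;20m🬬[38;2;37;37;37m[48;2;32;32;32m🬂[38;2;34;34;34m[48;2;20;10;21m🬄[38;2;21;11;23m[48;2;20;10;20m🬎[38;2;21;11;23m[48;2;20;10;20m🬎[38;2;21;11;23m[48;2;20;10;20m🬎[38;2;21;11;23m[48;2;20;10;20m🬎[0m
[38;2;17;9;18m[48;2;16;8;15m🬎[38;2;17;9;18m[48;2;16;8;15m🬎[38;2;17;9;18m[48;2;16;8;15m🬎[38;2;17;9;18m[48;2;16;8;15m🬎[38;2;17;9;18m[48;2;16;8;15m🬎[38;2;17;9;18m[48;2;16;8;15m🬎[38;2;17;9;18m[48;2;16;8;15m🬎[38;2;17;9;18m[48;2;16;8;15m🬎[38;2;17;9;18m[48;2;16;8;15m🬎[38;2;17;9;18m[48;2;16;8;15m🬎[38;2;17;9;18m[48;2;16;8;15m🬎[38;2;17;9;18m[48;2;16;8;15m🬎[0m
[38;2;15;7;14m[48;2;13;6;11m🬂[38;2;15;7;14m[48;2;13;6;11m🬂[38;2;15;7;14m[48;2;13;6;11m🬂[38;2;15;7;14m[48;2;13;6;11m🬂[38;2;15;7;14m[48;2;13;6;11m🬂[38;2;15;7;14m[48;2;13;6;11m🬂[38;2;15;7;14m[48;2;13;6;11m🬂[38;2;15;7;14m[48;2;13;6;11m🬂[38;2;15;7;14m[48;2;13;6;11m🬂[38;2;15;7;14m[48;2;13;6;11m🬂[38;2;15;7;14m[48;2;13;6;11m🬂[38;2;15;7;14m[48;2;13;6;11m🬂[0m
</frame>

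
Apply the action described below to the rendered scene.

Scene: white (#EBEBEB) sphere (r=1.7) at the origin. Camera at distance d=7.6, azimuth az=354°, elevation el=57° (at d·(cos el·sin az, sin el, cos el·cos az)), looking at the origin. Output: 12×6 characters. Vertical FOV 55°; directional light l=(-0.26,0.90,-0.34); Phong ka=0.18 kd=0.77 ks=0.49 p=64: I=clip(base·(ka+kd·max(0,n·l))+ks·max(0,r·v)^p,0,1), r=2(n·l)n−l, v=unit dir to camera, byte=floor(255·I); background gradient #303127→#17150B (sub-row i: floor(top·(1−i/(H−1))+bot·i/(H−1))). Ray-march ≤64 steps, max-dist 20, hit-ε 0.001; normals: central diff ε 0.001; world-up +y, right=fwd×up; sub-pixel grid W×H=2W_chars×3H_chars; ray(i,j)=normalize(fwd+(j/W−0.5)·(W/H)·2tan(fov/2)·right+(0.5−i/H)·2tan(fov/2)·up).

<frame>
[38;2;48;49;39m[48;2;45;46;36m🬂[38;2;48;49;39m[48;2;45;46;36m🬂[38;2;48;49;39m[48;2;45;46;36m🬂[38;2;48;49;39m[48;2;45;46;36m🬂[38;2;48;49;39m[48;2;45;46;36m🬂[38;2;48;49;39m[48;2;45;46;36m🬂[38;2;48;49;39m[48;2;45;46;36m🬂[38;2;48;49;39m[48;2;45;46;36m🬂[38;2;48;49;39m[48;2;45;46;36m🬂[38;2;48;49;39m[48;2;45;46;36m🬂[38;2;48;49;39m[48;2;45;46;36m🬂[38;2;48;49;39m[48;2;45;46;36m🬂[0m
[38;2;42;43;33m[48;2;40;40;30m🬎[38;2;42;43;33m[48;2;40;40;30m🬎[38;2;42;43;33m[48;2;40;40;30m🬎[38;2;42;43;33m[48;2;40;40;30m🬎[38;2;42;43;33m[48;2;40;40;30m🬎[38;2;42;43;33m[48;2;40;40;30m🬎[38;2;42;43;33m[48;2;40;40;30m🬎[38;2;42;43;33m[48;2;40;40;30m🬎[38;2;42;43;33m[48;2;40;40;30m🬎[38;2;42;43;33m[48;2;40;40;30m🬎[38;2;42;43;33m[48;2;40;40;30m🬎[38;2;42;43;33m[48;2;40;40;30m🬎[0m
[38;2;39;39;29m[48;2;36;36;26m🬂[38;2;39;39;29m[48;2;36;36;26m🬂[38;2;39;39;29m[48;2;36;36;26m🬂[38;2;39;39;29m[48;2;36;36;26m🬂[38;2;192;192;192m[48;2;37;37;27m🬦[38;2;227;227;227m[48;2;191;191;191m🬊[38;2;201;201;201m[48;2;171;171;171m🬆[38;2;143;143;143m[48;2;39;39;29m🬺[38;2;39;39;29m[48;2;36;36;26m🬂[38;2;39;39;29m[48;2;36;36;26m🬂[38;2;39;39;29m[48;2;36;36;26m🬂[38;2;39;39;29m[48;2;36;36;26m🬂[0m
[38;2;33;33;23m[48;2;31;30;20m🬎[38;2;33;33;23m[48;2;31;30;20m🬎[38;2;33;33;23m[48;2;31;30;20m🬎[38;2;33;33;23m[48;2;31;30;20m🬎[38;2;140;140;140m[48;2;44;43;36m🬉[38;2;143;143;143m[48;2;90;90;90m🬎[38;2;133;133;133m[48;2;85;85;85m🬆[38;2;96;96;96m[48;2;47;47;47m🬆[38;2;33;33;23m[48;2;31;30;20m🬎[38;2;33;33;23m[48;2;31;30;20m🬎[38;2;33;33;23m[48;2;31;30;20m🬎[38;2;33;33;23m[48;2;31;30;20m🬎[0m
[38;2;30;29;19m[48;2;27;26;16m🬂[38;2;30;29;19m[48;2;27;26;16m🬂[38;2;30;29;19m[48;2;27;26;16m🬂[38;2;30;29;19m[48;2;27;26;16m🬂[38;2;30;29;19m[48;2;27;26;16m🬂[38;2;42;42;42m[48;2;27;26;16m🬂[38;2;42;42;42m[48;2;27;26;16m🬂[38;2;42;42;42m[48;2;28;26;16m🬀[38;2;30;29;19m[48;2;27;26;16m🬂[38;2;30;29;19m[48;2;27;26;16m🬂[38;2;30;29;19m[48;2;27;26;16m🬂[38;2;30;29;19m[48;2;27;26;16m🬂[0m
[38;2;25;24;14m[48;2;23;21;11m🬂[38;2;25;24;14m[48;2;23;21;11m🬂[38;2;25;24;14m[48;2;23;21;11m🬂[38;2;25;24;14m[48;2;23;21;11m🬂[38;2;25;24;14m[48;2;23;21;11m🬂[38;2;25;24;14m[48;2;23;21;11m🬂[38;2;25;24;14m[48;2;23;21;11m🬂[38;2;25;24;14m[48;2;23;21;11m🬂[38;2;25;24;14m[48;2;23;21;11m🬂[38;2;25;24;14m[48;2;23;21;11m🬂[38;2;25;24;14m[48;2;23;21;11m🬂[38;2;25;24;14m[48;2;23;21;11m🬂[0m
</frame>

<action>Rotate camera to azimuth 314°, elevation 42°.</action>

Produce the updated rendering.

<frame>
[38;2;48;49;39m[48;2;45;46;36m🬂[38;2;48;49;39m[48;2;45;46;36m🬂[38;2;48;49;39m[48;2;45;46;36m🬂[38;2;48;49;39m[48;2;45;46;36m🬂[38;2;48;49;39m[48;2;45;46;36m🬂[38;2;48;49;39m[48;2;45;46;36m🬂[38;2;48;49;39m[48;2;45;46;36m🬂[38;2;48;49;39m[48;2;45;46;36m🬂[38;2;48;49;39m[48;2;45;46;36m🬂[38;2;48;49;39m[48;2;45;46;36m🬂[38;2;48;49;39m[48;2;45;46;36m🬂[38;2;48;49;39m[48;2;45;46;36m🬂[0m
[38;2;42;43;33m[48;2;40;40;30m🬎[38;2;42;43;33m[48;2;40;40;30m🬎[38;2;42;43;33m[48;2;40;40;30m🬎[38;2;42;43;33m[48;2;40;40;30m🬎[38;2;42;43;33m[48;2;40;40;30m🬎[38;2;42;43;33m[48;2;40;40;30m🬎[38;2;42;43;33m[48;2;40;40;30m🬎[38;2;42;43;33m[48;2;40;40;30m🬎[38;2;42;43;33m[48;2;40;40;30m🬎[38;2;42;43;33m[48;2;40;40;30m🬎[38;2;42;43;33m[48;2;40;40;30m🬎[38;2;42;43;33m[48;2;40;40;30m🬎[0m
[38;2;39;39;29m[48;2;36;36;26m🬂[38;2;39;39;29m[48;2;36;36;26m🬂[38;2;39;39;29m[48;2;36;36;26m🬂[38;2;39;39;29m[48;2;36;36;26m🬂[38;2;202;202;202m[48;2;37;37;27m🬦[38;2;237;237;237m[48;2;200;200;200m🬈[38;2;190;190;190m[48;2;162;162;162m🬆[38;2;133;133;133m[48;2;66;66;61m🬛[38;2;39;39;29m[48;2;36;36;26m🬂[38;2;39;39;29m[48;2;36;36;26m🬂[38;2;39;39;29m[48;2;36;36;26m🬂[38;2;39;39;29m[48;2;36;36;26m🬂[0m
[38;2;33;33;23m[48;2;31;30;20m🬎[38;2;33;33;23m[48;2;31;30;20m🬎[38;2;33;33;23m[48;2;31;30;20m🬎[38;2;33;33;23m[48;2;31;30;20m🬎[38;2;154;154;154m[48;2;48;48;40m🬉[38;2;154;154;154m[48;2;109;109;109m🬆[38;2;129;129;129m[48;2;81;81;81m🬆[38;2;88;88;88m[48;2;49;49;49m🬄[38;2;33;33;23m[48;2;31;30;20m🬎[38;2;33;33;23m[48;2;31;30;20m🬎[38;2;33;33;23m[48;2;31;30;20m🬎[38;2;33;33;23m[48;2;31;30;20m🬎[0m
[38;2;30;29;19m[48;2;27;26;16m🬂[38;2;30;29;19m[48;2;27;26;16m🬂[38;2;30;29;19m[48;2;27;26;16m🬂[38;2;30;29;19m[48;2;27;26;16m🬂[38;2;30;29;19m[48;2;27;26;16m🬂[38;2;51;51;51m[48;2;27;26;16m🬂[38;2;42;42;42m[48;2;27;26;16m🬂[38;2;42;42;42m[48;2;28;26;16m🬀[38;2;30;29;19m[48;2;27;26;16m🬂[38;2;30;29;19m[48;2;27;26;16m🬂[38;2;30;29;19m[48;2;27;26;16m🬂[38;2;30;29;19m[48;2;27;26;16m🬂[0m
[38;2;25;24;14m[48;2;23;21;11m🬂[38;2;25;24;14m[48;2;23;21;11m🬂[38;2;25;24;14m[48;2;23;21;11m🬂[38;2;25;24;14m[48;2;23;21;11m🬂[38;2;25;24;14m[48;2;23;21;11m🬂[38;2;25;24;14m[48;2;23;21;11m🬂[38;2;25;24;14m[48;2;23;21;11m🬂[38;2;25;24;14m[48;2;23;21;11m🬂[38;2;25;24;14m[48;2;23;21;11m🬂[38;2;25;24;14m[48;2;23;21;11m🬂[38;2;25;24;14m[48;2;23;21;11m🬂[38;2;25;24;14m[48;2;23;21;11m🬂[0m
</frame>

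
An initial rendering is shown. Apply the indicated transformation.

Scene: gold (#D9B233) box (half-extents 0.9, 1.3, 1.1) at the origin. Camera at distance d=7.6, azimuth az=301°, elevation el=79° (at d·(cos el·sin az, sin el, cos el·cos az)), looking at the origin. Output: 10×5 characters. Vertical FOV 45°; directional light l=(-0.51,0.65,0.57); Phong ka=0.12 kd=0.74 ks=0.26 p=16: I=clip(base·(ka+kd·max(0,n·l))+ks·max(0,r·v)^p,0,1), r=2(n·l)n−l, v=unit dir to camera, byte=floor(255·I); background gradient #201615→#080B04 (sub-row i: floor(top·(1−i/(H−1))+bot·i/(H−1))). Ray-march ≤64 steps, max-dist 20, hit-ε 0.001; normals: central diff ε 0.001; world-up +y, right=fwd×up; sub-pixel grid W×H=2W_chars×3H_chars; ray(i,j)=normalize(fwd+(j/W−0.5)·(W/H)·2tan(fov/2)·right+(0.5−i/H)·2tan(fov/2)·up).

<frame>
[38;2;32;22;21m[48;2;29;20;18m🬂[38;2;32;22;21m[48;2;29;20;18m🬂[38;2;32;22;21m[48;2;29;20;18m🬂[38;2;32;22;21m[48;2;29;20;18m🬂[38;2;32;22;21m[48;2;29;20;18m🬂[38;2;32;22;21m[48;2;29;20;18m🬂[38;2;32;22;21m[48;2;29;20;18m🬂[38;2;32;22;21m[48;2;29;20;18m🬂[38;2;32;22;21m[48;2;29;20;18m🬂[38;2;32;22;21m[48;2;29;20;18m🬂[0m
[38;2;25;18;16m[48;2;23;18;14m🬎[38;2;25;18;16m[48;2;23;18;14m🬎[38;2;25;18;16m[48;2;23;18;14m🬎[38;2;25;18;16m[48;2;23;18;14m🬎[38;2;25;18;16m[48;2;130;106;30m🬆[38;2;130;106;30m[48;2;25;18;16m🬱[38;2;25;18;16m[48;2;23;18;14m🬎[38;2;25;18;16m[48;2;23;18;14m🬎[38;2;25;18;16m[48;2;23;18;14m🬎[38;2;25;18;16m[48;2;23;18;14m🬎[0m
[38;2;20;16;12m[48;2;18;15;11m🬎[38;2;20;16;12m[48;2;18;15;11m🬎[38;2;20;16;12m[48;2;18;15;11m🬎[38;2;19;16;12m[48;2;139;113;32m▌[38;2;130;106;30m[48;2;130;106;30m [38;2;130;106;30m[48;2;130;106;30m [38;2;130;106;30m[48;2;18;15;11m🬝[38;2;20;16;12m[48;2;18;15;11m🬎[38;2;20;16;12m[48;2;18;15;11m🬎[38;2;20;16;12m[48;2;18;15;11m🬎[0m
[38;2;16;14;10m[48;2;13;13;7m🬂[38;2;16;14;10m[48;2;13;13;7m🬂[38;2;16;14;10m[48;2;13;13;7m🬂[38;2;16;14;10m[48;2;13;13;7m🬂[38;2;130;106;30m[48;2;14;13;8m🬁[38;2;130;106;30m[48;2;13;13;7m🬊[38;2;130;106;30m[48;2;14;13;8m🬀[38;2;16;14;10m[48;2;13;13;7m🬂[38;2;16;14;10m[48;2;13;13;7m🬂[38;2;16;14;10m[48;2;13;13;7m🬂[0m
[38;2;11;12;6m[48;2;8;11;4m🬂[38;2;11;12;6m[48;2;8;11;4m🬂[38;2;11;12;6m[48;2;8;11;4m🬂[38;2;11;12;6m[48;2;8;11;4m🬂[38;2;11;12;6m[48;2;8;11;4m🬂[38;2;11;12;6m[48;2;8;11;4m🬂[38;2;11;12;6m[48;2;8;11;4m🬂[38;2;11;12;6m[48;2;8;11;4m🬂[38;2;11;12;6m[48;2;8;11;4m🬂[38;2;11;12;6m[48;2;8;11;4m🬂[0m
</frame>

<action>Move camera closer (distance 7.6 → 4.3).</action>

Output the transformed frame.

<frame>
[38;2;32;22;21m[48;2;29;20;18m🬂[38;2;32;22;21m[48;2;29;20;18m🬂[38;2;32;22;21m[48;2;29;20;18m🬂[38;2;32;22;21m[48;2;130;106;30m🬀[38;2;130;106;30m[48;2;130;106;30m [38;2;32;22;21m[48;2;130;106;30m🬂[38;2;31;21;20m[48;2;130;106;30m🬎[38;2;32;22;21m[48;2;29;20;18m🬂[38;2;32;22;21m[48;2;29;20;18m🬂[38;2;32;22;21m[48;2;29;20;18m🬂[0m
[38;2;25;18;16m[48;2;23;18;14m🬎[38;2;25;18;16m[48;2;23;18;14m🬎[38;2;26;19;17m[48;2;130;106;30m🬀[38;2;130;106;30m[48;2;130;106;30m [38;2;130;106;30m[48;2;130;106;30m [38;2;130;106;30m[48;2;130;106;30m [38;2;130;106;30m[48;2;130;106;30m [38;2;130;106;30m[48;2;26;19;17m🬺[38;2;130;106;30m[48;2;25;18;16m🬱[38;2;130;106;30m[48;2;25;18;16m🬏[0m
[38;2;20;16;12m[48;2;18;15;11m🬎[38;2;130;106;30m[48;2;19;16;12m🬫[38;2;130;106;30m[48;2;130;106;30m [38;2;130;106;30m[48;2;130;106;30m [38;2;130;106;30m[48;2;130;106;30m [38;2;130;106;30m[48;2;130;106;30m [38;2;130;106;30m[48;2;130;106;30m [38;2;130;106;30m[48;2;130;106;30m [38;2;130;106;30m[48;2;18;15;11m🬝[38;2;20;16;12m[48;2;18;15;11m🬎[0m
[38;2;16;14;10m[48;2;13;13;7m🬂[38;2;16;14;10m[48;2;13;13;7m🬂[38;2;130;106;30m[48;2;14;13;8m🬁[38;2;130;106;30m[48;2;13;13;7m🬎[38;2;130;106;30m[48;2;130;107;30m🬎[38;2;130;106;30m[48;2;130;107;30m🬂[38;2;130;106;30m[48;2;130;107;30m🬂[38;2;130;106;30m[48;2;164;134;38m🬝[38;2;130;107;30m[48;2;14;13;8m🬀[38;2;16;14;10m[48;2;13;13;7m🬂[0m
[38;2;11;12;6m[48;2;8;11;4m🬂[38;2;11;12;6m[48;2;8;11;4m🬂[38;2;11;12;6m[48;2;8;11;4m🬂[38;2;11;12;6m[48;2;8;11;4m🬂[38;2;11;12;6m[48;2;8;11;4m🬂[38;2;130;107;30m[48;2;8;11;4m🬊[38;2;8;11;4m[48;2;130;107;30m🬏[38;2;130;107;30m[48;2;9;11;4m🬀[38;2;11;12;6m[48;2;8;11;4m🬂[38;2;11;12;6m[48;2;8;11;4m🬂[0m
</frame>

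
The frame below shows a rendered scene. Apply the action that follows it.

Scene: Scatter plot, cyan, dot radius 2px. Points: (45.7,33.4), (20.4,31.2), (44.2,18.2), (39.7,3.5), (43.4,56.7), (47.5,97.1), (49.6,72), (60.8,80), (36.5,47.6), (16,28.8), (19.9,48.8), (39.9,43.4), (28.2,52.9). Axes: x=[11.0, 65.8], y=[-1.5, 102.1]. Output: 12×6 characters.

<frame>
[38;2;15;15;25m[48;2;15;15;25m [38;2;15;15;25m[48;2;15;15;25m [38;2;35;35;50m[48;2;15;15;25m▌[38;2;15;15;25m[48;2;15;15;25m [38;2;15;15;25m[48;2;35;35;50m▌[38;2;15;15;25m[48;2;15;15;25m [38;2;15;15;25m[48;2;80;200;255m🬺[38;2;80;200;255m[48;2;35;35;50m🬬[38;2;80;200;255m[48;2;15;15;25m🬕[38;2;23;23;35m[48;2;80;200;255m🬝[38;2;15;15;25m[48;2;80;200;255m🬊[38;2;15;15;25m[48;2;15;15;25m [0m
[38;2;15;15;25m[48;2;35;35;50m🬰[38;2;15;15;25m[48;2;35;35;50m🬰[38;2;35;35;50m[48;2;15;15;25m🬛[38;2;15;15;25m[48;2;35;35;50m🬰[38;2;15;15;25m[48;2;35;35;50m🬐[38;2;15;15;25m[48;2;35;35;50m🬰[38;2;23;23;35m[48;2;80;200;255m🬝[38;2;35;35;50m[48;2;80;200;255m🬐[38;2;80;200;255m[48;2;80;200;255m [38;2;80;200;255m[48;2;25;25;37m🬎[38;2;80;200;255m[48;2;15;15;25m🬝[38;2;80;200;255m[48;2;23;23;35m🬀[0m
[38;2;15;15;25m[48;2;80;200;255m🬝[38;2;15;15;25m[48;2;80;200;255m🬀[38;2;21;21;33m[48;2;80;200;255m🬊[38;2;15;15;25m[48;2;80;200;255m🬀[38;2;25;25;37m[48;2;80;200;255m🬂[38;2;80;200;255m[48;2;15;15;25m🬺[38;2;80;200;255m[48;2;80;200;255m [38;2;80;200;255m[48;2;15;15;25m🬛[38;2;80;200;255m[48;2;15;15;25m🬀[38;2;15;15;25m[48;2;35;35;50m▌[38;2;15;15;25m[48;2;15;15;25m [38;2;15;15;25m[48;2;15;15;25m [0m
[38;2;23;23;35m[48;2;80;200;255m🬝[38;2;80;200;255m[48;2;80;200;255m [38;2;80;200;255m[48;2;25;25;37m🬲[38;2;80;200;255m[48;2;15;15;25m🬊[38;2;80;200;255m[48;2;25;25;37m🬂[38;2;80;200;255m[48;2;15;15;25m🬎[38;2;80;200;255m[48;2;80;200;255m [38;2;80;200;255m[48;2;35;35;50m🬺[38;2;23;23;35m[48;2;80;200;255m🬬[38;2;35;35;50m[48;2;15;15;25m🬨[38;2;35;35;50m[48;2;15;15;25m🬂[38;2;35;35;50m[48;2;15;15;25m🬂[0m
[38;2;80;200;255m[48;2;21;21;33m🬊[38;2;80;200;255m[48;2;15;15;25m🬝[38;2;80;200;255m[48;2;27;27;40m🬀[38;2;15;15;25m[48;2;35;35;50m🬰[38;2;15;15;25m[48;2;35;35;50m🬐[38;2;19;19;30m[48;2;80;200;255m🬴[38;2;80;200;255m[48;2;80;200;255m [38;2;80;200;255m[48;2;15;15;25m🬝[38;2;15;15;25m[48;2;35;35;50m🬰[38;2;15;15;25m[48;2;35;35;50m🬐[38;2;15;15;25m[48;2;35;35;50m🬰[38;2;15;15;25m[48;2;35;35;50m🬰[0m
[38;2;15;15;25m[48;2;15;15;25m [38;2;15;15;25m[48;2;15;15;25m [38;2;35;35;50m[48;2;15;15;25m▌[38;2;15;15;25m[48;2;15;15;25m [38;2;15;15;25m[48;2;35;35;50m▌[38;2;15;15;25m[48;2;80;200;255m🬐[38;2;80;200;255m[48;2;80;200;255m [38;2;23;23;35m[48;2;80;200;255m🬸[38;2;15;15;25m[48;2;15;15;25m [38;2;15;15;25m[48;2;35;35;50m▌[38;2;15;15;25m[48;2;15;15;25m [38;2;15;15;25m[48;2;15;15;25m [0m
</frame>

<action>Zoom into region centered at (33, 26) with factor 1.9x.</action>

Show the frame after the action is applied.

<frame>
[38;2;80;200;255m[48;2;80;200;255m [38;2;80;200;255m[48;2;15;15;25m🬛[38;2;80;200;255m[48;2;27;27;40m🬁[38;2;80;200;255m[48;2;15;15;25m🬬[38;2;80;200;255m[48;2;28;28;41m🬆[38;2;15;15;25m[48;2;15;15;25m [38;2;15;15;25m[48;2;80;200;255m🬐[38;2;80;200;255m[48;2;80;200;255m [38;2;15;15;25m[48;2;80;200;255m🬂[38;2;27;27;40m[48;2;80;200;255m🬬[38;2;15;15;25m[48;2;15;15;25m [38;2;15;15;25m[48;2;15;15;25m [0m
[38;2;25;25;37m[48;2;80;200;255m🬄[38;2;23;23;35m[48;2;80;200;255m🬬[38;2;35;35;50m[48;2;15;15;25m🬛[38;2;15;15;25m[48;2;35;35;50m🬰[38;2;15;15;25m[48;2;35;35;50m🬐[38;2;15;15;25m[48;2;35;35;50m🬰[38;2;15;15;25m[48;2;35;35;50m🬰[38;2;80;200;255m[48;2;30;30;43m🬂[38;2;80;200;255m[48;2;15;15;25m🬬[38;2;80;200;255m[48;2;28;28;41m🬆[38;2;21;21;33m[48;2;80;200;255m🬆[38;2;23;23;35m[48;2;80;200;255m🬬[0m
[38;2;80;200;255m[48;2;15;15;25m🬬[38;2;80;200;255m[48;2;15;15;25m🬆[38;2;35;35;50m[48;2;15;15;25m▌[38;2;15;15;25m[48;2;15;15;25m [38;2;15;15;25m[48;2;35;35;50m▌[38;2;15;15;25m[48;2;15;15;25m [38;2;15;15;25m[48;2;15;15;25m [38;2;35;35;50m[48;2;15;15;25m▌[38;2;15;15;25m[48;2;15;15;25m [38;2;23;23;35m[48;2;80;200;255m🬺[38;2;80;200;255m[48;2;80;200;255m [38;2;80;200;255m[48;2;15;15;25m🬆[0m
[38;2;35;35;50m[48;2;15;15;25m🬂[38;2;35;35;50m[48;2;15;15;25m🬂[38;2;35;35;50m[48;2;15;15;25m🬕[38;2;35;35;50m[48;2;15;15;25m🬂[38;2;35;35;50m[48;2;15;15;25m🬨[38;2;35;35;50m[48;2;15;15;25m🬂[38;2;35;35;50m[48;2;15;15;25m🬂[38;2;35;35;50m[48;2;15;15;25m🬕[38;2;35;35;50m[48;2;15;15;25m🬂[38;2;80;200;255m[48;2;25;25;37m🬫[38;2;80;200;255m[48;2;80;200;255m [38;2;80;200;255m[48;2;23;23;35m🬃[0m
[38;2;15;15;25m[48;2;35;35;50m🬰[38;2;15;15;25m[48;2;35;35;50m🬰[38;2;35;35;50m[48;2;15;15;25m🬛[38;2;15;15;25m[48;2;35;35;50m🬰[38;2;15;15;25m[48;2;35;35;50m🬐[38;2;15;15;25m[48;2;35;35;50m🬰[38;2;15;15;25m[48;2;35;35;50m🬰[38;2;31;31;45m[48;2;80;200;255m🬝[38;2;21;21;33m[48;2;80;200;255m🬊[38;2;15;15;25m[48;2;35;35;50m🬐[38;2;80;200;255m[48;2;23;23;35m🬀[38;2;15;15;25m[48;2;35;35;50m🬰[0m
[38;2;15;15;25m[48;2;15;15;25m [38;2;15;15;25m[48;2;15;15;25m [38;2;35;35;50m[48;2;15;15;25m▌[38;2;15;15;25m[48;2;15;15;25m [38;2;15;15;25m[48;2;35;35;50m▌[38;2;15;15;25m[48;2;15;15;25m [38;2;15;15;25m[48;2;15;15;25m [38;2;80;200;255m[48;2;28;28;41m🬊[38;2;80;200;255m[48;2;15;15;25m🬝[38;2;80;200;255m[48;2;27;27;40m🬀[38;2;15;15;25m[48;2;15;15;25m [38;2;15;15;25m[48;2;15;15;25m [0m
</frame>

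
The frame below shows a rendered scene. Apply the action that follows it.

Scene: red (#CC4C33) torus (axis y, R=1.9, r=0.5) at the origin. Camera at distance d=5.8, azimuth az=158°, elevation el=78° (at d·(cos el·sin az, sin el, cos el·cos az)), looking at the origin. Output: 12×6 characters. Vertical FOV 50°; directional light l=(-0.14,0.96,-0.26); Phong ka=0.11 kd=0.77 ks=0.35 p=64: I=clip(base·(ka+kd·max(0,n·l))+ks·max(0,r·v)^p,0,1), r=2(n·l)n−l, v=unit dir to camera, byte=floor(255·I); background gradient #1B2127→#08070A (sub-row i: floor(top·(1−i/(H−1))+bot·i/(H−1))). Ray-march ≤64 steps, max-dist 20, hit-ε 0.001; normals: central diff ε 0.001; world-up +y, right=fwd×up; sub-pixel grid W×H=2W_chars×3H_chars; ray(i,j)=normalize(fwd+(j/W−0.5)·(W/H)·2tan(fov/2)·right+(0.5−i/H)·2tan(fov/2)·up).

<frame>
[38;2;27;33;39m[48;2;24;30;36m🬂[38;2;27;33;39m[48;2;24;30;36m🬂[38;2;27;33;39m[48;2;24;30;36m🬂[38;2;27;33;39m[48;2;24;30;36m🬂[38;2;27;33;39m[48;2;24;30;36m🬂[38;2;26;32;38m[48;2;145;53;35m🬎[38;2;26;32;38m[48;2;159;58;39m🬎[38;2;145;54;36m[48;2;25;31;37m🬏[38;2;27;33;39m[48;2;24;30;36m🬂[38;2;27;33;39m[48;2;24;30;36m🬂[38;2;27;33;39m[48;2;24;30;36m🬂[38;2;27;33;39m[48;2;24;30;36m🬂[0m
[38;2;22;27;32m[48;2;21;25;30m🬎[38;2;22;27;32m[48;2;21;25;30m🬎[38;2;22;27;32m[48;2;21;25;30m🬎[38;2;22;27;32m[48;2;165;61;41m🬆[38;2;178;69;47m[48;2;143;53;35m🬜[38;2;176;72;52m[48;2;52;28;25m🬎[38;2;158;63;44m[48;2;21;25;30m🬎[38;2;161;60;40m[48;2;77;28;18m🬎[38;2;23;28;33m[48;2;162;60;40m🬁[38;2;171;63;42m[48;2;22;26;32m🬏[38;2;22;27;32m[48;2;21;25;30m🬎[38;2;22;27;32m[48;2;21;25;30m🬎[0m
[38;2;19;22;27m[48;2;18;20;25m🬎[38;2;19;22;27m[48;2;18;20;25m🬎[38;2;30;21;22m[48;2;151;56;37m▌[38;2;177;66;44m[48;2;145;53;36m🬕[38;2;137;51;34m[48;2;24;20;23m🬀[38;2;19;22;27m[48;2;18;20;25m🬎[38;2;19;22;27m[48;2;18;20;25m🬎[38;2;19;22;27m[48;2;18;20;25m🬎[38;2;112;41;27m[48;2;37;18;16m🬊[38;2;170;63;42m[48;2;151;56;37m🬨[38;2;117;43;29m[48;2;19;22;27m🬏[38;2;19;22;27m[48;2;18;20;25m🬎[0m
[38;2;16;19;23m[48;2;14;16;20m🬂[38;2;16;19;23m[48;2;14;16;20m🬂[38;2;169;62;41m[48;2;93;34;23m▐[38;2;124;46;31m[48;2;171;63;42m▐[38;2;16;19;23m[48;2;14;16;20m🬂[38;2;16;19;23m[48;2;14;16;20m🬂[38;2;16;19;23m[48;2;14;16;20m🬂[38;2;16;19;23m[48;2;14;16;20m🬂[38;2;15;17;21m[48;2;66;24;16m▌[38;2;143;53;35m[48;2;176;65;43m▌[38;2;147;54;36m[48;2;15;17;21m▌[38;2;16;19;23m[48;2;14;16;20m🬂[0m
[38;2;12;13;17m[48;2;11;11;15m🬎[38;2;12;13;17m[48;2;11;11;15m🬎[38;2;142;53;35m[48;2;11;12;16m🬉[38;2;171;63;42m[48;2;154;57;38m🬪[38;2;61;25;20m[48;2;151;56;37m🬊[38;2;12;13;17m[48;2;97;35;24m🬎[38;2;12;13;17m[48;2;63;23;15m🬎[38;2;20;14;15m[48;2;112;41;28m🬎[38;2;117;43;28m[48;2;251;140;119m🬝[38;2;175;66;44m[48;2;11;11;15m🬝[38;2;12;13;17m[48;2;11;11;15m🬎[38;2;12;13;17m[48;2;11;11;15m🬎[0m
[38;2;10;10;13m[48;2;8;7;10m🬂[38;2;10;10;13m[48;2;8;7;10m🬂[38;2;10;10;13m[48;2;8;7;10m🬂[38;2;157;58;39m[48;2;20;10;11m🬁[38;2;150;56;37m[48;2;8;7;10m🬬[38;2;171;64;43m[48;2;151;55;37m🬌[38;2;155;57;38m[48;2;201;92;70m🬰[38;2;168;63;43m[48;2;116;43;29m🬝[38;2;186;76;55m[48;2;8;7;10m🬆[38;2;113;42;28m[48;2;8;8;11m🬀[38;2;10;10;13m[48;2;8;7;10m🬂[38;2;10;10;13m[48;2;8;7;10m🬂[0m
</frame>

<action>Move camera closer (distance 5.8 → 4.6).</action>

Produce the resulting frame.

<frame>
[38;2;27;33;39m[48;2;24;30;36m🬂[38;2;27;33;39m[48;2;24;30;36m🬂[38;2;27;33;39m[48;2;24;30;36m🬂[38;2;26;32;38m[48;2;141;52;35m🬆[38;2;112;50;40m[48;2;255;166;145m🬝[38;2;137;51;34m[48;2;175;66;45m🬂[38;2;154;57;38m[48;2;175;65;43m🬰[38;2;27;33;39m[48;2;162;60;40m🬁[38;2;27;33;39m[48;2;160;59;40m🬂[38;2;162;60;40m[48;2;25;31;37m🬏[38;2;27;33;39m[48;2;24;30;36m🬂[38;2;27;33;39m[48;2;24;30;36m🬂[0m
[38;2;22;27;32m[48;2;21;25;30m🬎[38;2;22;26;32m[48;2;109;40;27m🬝[38;2;23;28;33m[48;2;163;61;41m🬀[38;2;219;107;85m[48;2;164;61;40m🬅[38;2;146;54;36m[48;2;52;28;25m🬎[38;2;131;48;32m[48;2;29;23;26m🬂[38;2;112;41;28m[48;2;21;25;31m🬂[38;2;127;47;31m[48;2;35;21;21m🬂[38;2;139;51;34m[48;2;63;23;15m🬎[38;2;166;61;41m[48;2;134;50;33m🬬[38;2;22;27;32m[48;2;164;60;40m🬊[38;2;22;27;32m[48;2;21;25;30m🬎[0m
[38;2;19;22;27m[48;2;18;20;25m🬎[38;2;19;22;27m[48;2;151;55;37m🬄[38;2;177;66;44m[48;2;162;60;40m🬕[38;2;118;43;29m[48;2;18;21;26m🬕[38;2;19;22;27m[48;2;18;20;25m🬎[38;2;19;22;27m[48;2;18;20;25m🬎[38;2;19;22;27m[48;2;18;20;25m🬎[38;2;19;22;27m[48;2;18;20;25m🬎[38;2;18;21;26m[48;2;33;12;8m🬺[38;2;120;44;29m[48;2;50;18;12m🬨[38;2;173;64;43m[48;2;156;57;39m🬨[38;2;163;60;40m[48;2;19;22;27m🬏[0m
[38;2;16;19;23m[48;2;14;16;20m🬂[38;2;171;63;42m[48;2;133;49;33m▐[38;2;173;64;43m[48;2;151;56;37m▌[38;2;85;31;21m[48;2;15;17;21m▌[38;2;16;19;23m[48;2;14;16;20m🬂[38;2;16;19;23m[48;2;14;16;20m🬂[38;2;16;19;23m[48;2;14;16;20m🬂[38;2;16;19;23m[48;2;14;16;20m🬂[38;2;16;19;23m[48;2;14;16;20m🬂[38;2;26;9;6m[48;2;103;38;25m▌[38;2;149;55;37m[48;2;174;64;43m▌[38;2;170;63;42m[48;2;15;17;21m▌[0m
[38;2;12;13;17m[48;2;11;11;15m🬎[38;2;145;54;36m[48;2;11;12;15m🬨[38;2;172;64;42m[48;2;163;60;40m🬲[38;2;50;23;19m[48;2;137;51;34m🬉[38;2;77;28;19m[48;2;12;13;16m🬏[38;2;12;13;17m[48;2;11;11;15m🬎[38;2;12;13;17m[48;2;11;11;15m🬎[38;2;12;13;17m[48;2;11;11;15m🬎[38;2;22;13;14m[48;2;95;35;23m🬝[38;2;86;31;21m[48;2;141;52;35m🬄[38;2;173;64;42m[48;2;182;73;51m🬨[38;2;162;60;40m[48;2;11;12;16m🬀[0m
[38;2;10;10;13m[48;2;8;7;10m🬂[38;2;93;34;23m[48;2;8;8;11m🬁[38;2;153;56;37m[48;2;8;7;10m🬬[38;2;155;57;38m[48;2;169;63;42m🬁[38;2;113;42;28m[48;2;160;59;39m🬂[38;2;31;14;13m[48;2;137;51;34m🬂[38;2;10;10;13m[48;2;127;47;31m🬂[38;2;51;18;12m[48;2;139;51;34m🬂[38;2;137;50;34m[48;2;212;103;82m🬎[38;2;171;63;42m[48;2;238;129;108m🬶[38;2;162;60;40m[48;2;8;7;10m🬆[38;2;10;10;13m[48;2;8;7;10m🬂[0m
</frame>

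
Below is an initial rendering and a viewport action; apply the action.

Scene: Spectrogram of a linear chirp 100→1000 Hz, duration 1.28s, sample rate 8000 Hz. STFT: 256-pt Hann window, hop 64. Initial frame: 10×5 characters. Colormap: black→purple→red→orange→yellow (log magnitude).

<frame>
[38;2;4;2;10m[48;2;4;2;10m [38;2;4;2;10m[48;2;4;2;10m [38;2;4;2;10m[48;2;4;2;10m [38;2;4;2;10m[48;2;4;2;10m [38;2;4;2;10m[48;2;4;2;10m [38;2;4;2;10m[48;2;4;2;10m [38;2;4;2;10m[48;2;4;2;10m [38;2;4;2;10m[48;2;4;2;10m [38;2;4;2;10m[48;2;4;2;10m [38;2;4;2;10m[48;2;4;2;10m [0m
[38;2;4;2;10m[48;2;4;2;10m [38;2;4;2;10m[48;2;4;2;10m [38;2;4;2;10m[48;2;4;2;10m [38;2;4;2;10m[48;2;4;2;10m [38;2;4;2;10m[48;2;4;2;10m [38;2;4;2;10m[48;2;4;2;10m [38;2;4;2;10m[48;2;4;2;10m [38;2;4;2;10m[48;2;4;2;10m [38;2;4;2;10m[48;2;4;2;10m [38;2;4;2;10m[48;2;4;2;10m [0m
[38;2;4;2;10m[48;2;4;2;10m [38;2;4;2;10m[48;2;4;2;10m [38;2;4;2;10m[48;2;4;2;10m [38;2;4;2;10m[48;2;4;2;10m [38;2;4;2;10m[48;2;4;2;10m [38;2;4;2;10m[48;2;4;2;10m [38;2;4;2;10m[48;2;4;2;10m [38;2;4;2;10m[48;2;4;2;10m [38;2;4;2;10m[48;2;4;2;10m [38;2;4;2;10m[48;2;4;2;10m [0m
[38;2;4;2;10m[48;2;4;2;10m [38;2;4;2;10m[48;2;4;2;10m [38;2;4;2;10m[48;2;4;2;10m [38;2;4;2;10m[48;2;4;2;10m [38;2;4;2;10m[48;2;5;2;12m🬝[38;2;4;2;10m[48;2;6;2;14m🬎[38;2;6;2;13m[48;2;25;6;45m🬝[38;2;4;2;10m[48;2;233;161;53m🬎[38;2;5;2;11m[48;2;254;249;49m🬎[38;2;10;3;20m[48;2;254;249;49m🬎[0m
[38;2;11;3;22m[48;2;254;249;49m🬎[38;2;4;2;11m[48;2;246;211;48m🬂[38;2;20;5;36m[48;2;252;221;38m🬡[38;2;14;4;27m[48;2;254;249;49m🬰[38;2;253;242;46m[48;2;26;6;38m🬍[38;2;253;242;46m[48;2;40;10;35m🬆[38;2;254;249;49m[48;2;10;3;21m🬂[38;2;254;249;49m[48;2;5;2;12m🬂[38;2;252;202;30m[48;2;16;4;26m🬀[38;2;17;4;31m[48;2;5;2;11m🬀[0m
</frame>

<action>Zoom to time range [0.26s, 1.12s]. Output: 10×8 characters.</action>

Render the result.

<frame>
[38;2;4;2;10m[48;2;4;2;10m [38;2;4;2;10m[48;2;4;2;10m [38;2;4;2;10m[48;2;4;2;10m [38;2;4;2;10m[48;2;4;2;10m [38;2;4;2;10m[48;2;4;2;10m [38;2;4;2;10m[48;2;4;2;10m [38;2;4;2;10m[48;2;4;2;10m [38;2;4;2;10m[48;2;4;2;10m [38;2;4;2;10m[48;2;4;2;10m [38;2;4;2;10m[48;2;4;2;10m [0m
[38;2;4;2;10m[48;2;4;2;10m [38;2;4;2;10m[48;2;4;2;10m [38;2;4;2;10m[48;2;4;2;10m [38;2;4;2;10m[48;2;4;2;10m [38;2;4;2;10m[48;2;4;2;10m [38;2;4;2;10m[48;2;4;2;10m [38;2;4;2;10m[48;2;4;2;10m [38;2;4;2;10m[48;2;4;2;10m [38;2;4;2;10m[48;2;4;2;10m [38;2;4;2;10m[48;2;4;2;10m [0m
[38;2;4;2;10m[48;2;4;2;10m [38;2;4;2;10m[48;2;4;2;10m [38;2;4;2;10m[48;2;4;2;10m [38;2;4;2;10m[48;2;4;2;10m [38;2;4;2;10m[48;2;4;2;10m [38;2;4;2;10m[48;2;4;2;10m [38;2;4;2;10m[48;2;4;2;10m [38;2;4;2;10m[48;2;4;2;10m [38;2;4;2;10m[48;2;4;2;10m [38;2;4;2;10m[48;2;4;2;10m [0m
[38;2;4;2;10m[48;2;4;2;10m [38;2;4;2;10m[48;2;4;2;10m [38;2;4;2;10m[48;2;4;2;10m [38;2;4;2;10m[48;2;4;2;10m [38;2;4;2;10m[48;2;4;2;10m [38;2;4;2;10m[48;2;4;2;10m [38;2;4;2;10m[48;2;4;2;10m [38;2;4;2;10m[48;2;4;2;10m [38;2;4;2;10m[48;2;4;2;10m [38;2;4;2;10m[48;2;4;2;10m [0m
[38;2;4;2;10m[48;2;4;2;10m [38;2;4;2;10m[48;2;4;2;10m [38;2;4;2;10m[48;2;4;2;10m [38;2;4;2;10m[48;2;4;2;10m [38;2;4;2;10m[48;2;4;2;10m [38;2;4;2;10m[48;2;4;2;10m [38;2;4;2;10m[48;2;4;2;10m [38;2;4;2;10m[48;2;4;2;10m [38;2;4;2;10m[48;2;4;2;10m [38;2;4;2;10m[48;2;4;2;10m [0m
[38;2;4;2;10m[48;2;4;2;10m [38;2;4;2;10m[48;2;4;2;10m [38;2;4;2;10m[48;2;4;2;10m [38;2;4;2;10m[48;2;4;2;10m [38;2;4;2;10m[48;2;4;2;10m [38;2;4;2;10m[48;2;4;2;10m [38;2;4;2;10m[48;2;4;2;11m🬝[38;2;4;2;10m[48;2;5;2;11m🬎[38;2;4;2;10m[48;2;6;2;14m🬎[38;2;4;2;10m[48;2;11;3;23m🬎[0m
[38;2;4;2;10m[48;2;8;2;17m🬎[38;2;6;2;13m[48;2;25;6;45m🬝[38;2;17;4;26m[48;2;236;124;29m🬝[38;2;6;2;14m[48;2;254;246;48m🬎[38;2;11;3;22m[48;2;254;249;49m🬎[38;2;48;12;44m[48;2;254;249;49m🬎[38;2;8;2;17m[48;2;253;236;44m🬂[38;2;35;8;53m[48;2;248;207;42m🬡[38;2;252;217;36m[48;2;34;8;53m🬍[38;2;253;236;44m[48;2;8;2;17m🬎[0m
[38;2;253;236;43m[48;2;11;3;22m🬎[38;2;252;217;36m[48;2;26;6;39m🬆[38;2;254;249;49m[48;2;12;3;23m🬂[38;2;253;225;39m[48;2;6;2;13m🬂[38;2;144;36;83m[48;2;11;3;23m🬀[38;2;18;4;34m[48;2;4;2;10m🬂[38;2;8;2;17m[48;2;4;2;10m🬂[38;2;5;2;12m[48;2;4;2;10m🬂[38;2;4;2;11m[48;2;4;2;10m🬂[38;2;4;2;11m[48;2;4;2;10m🬀[0m
</frame>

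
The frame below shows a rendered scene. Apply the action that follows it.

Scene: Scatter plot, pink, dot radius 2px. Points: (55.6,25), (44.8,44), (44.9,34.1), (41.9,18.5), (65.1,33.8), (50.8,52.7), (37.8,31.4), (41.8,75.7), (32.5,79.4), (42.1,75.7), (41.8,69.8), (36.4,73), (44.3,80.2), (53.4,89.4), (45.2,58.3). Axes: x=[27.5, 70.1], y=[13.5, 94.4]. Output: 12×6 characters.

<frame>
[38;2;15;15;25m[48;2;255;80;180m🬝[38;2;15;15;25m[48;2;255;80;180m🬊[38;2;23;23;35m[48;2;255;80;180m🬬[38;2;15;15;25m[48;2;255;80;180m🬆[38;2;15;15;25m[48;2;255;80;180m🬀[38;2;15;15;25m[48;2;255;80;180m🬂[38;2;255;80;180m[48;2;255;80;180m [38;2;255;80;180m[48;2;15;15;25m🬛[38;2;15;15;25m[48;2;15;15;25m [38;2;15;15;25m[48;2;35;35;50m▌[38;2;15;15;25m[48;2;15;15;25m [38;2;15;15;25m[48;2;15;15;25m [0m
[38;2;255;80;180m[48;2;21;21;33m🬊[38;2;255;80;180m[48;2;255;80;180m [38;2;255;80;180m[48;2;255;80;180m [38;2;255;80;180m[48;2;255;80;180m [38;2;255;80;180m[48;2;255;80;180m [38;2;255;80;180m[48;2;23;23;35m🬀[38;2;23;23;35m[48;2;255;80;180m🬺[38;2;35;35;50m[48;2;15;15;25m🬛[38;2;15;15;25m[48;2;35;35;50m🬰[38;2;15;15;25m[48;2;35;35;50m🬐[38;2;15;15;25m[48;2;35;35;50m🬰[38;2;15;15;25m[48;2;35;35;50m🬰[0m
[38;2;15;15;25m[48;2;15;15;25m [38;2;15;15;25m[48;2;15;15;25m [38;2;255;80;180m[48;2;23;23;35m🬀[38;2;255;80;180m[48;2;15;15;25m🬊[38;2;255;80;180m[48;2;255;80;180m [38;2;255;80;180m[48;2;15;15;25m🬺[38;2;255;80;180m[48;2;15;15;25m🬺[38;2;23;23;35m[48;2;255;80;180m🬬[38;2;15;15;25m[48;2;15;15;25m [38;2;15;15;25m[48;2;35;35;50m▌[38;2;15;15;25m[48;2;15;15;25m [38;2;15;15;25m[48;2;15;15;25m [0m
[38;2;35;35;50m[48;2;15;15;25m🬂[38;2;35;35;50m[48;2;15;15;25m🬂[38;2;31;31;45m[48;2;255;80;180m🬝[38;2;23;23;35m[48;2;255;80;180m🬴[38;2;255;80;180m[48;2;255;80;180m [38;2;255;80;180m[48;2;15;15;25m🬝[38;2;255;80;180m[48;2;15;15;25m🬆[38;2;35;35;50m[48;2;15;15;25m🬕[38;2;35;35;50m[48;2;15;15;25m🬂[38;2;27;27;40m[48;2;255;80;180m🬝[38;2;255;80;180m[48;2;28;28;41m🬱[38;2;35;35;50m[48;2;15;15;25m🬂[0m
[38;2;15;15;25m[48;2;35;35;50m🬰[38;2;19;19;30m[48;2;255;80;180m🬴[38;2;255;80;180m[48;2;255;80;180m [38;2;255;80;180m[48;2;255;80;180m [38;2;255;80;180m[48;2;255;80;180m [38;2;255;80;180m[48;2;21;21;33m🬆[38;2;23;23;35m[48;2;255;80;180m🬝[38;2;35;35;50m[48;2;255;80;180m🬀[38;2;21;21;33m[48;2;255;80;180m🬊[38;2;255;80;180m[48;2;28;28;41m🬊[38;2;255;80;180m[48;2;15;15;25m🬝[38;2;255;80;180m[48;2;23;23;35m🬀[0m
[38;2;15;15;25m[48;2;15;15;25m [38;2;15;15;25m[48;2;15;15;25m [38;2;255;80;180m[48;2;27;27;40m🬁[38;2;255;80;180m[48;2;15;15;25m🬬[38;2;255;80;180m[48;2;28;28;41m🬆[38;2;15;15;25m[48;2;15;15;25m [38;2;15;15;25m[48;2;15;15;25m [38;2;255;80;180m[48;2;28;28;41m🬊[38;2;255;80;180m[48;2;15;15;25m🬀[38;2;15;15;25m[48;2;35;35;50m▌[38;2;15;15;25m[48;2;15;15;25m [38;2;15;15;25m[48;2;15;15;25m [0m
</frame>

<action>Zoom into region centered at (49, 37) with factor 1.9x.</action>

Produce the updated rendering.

<frame>
[38;2;15;15;25m[48;2;15;15;25m [38;2;15;15;25m[48;2;15;15;25m [38;2;255;80;180m[48;2;27;27;40m🬁[38;2;255;80;180m[48;2;15;15;25m🬬[38;2;255;80;180m[48;2;28;28;41m🬆[38;2;15;15;25m[48;2;255;80;180m🬝[38;2;15;15;25m[48;2;255;80;180m🬀[38;2;21;21;33m[48;2;255;80;180m🬊[38;2;15;15;25m[48;2;15;15;25m [38;2;15;15;25m[48;2;35;35;50m▌[38;2;15;15;25m[48;2;15;15;25m [38;2;15;15;25m[48;2;15;15;25m [0m
[38;2;15;15;25m[48;2;35;35;50m🬰[38;2;15;15;25m[48;2;35;35;50m🬰[38;2;31;31;45m[48;2;255;80;180m🬝[38;2;15;15;25m[48;2;255;80;180m🬀[38;2;28;28;41m[48;2;255;80;180m🬊[38;2;15;15;25m[48;2;35;35;50m🬰[38;2;255;80;180m[48;2;21;21;33m🬊[38;2;255;80;180m[48;2;27;27;40m🬀[38;2;15;15;25m[48;2;35;35;50m🬰[38;2;15;15;25m[48;2;35;35;50m🬐[38;2;15;15;25m[48;2;35;35;50m🬰[38;2;15;15;25m[48;2;35;35;50m🬰[0m
[38;2;15;15;25m[48;2;255;80;180m🬬[38;2;15;15;25m[48;2;15;15;25m [38;2;35;35;50m[48;2;15;15;25m▌[38;2;255;80;180m[48;2;15;15;25m🬸[38;2;255;80;180m[48;2;30;30;43m🬐[38;2;15;15;25m[48;2;15;15;25m [38;2;15;15;25m[48;2;15;15;25m [38;2;35;35;50m[48;2;15;15;25m▌[38;2;15;15;25m[48;2;15;15;25m [38;2;15;15;25m[48;2;35;35;50m▌[38;2;15;15;25m[48;2;15;15;25m [38;2;15;15;25m[48;2;15;15;25m [0m
[38;2;255;80;180m[48;2;255;80;180m [38;2;255;80;180m[48;2;23;23;35m🬃[38;2;255;80;180m[48;2;27;27;40m🬁[38;2;255;80;180m[48;2;15;15;25m🬬[38;2;255;80;180m[48;2;28;28;41m🬆[38;2;35;35;50m[48;2;15;15;25m🬂[38;2;35;35;50m[48;2;15;15;25m🬂[38;2;35;35;50m[48;2;15;15;25m🬕[38;2;35;35;50m[48;2;15;15;25m🬂[38;2;31;31;45m[48;2;255;80;180m🬬[38;2;35;35;50m[48;2;15;15;25m🬂[38;2;35;35;50m[48;2;15;15;25m🬂[0m
[38;2;255;80;180m[48;2;23;23;35m🬀[38;2;23;23;35m[48;2;255;80;180m🬝[38;2;28;28;41m[48;2;255;80;180m🬊[38;2;15;15;25m[48;2;35;35;50m🬰[38;2;15;15;25m[48;2;35;35;50m🬐[38;2;15;15;25m[48;2;35;35;50m🬰[38;2;15;15;25m[48;2;35;35;50m🬰[38;2;35;35;50m[48;2;15;15;25m🬛[38;2;15;15;25m[48;2;255;80;180m🬐[38;2;255;80;180m[48;2;255;80;180m [38;2;19;19;30m[48;2;255;80;180m🬸[38;2;15;15;25m[48;2;35;35;50m🬰[0m
[38;2;15;15;25m[48;2;15;15;25m [38;2;255;80;180m[48;2;15;15;25m🬊[38;2;255;80;180m[48;2;15;15;25m🬝[38;2;255;80;180m[48;2;15;15;25m🬀[38;2;15;15;25m[48;2;35;35;50m▌[38;2;15;15;25m[48;2;15;15;25m [38;2;15;15;25m[48;2;15;15;25m [38;2;35;35;50m[48;2;15;15;25m▌[38;2;15;15;25m[48;2;15;15;25m [38;2;255;80;180m[48;2;27;27;40m🬀[38;2;15;15;25m[48;2;15;15;25m [38;2;15;15;25m[48;2;15;15;25m [0m
</frame>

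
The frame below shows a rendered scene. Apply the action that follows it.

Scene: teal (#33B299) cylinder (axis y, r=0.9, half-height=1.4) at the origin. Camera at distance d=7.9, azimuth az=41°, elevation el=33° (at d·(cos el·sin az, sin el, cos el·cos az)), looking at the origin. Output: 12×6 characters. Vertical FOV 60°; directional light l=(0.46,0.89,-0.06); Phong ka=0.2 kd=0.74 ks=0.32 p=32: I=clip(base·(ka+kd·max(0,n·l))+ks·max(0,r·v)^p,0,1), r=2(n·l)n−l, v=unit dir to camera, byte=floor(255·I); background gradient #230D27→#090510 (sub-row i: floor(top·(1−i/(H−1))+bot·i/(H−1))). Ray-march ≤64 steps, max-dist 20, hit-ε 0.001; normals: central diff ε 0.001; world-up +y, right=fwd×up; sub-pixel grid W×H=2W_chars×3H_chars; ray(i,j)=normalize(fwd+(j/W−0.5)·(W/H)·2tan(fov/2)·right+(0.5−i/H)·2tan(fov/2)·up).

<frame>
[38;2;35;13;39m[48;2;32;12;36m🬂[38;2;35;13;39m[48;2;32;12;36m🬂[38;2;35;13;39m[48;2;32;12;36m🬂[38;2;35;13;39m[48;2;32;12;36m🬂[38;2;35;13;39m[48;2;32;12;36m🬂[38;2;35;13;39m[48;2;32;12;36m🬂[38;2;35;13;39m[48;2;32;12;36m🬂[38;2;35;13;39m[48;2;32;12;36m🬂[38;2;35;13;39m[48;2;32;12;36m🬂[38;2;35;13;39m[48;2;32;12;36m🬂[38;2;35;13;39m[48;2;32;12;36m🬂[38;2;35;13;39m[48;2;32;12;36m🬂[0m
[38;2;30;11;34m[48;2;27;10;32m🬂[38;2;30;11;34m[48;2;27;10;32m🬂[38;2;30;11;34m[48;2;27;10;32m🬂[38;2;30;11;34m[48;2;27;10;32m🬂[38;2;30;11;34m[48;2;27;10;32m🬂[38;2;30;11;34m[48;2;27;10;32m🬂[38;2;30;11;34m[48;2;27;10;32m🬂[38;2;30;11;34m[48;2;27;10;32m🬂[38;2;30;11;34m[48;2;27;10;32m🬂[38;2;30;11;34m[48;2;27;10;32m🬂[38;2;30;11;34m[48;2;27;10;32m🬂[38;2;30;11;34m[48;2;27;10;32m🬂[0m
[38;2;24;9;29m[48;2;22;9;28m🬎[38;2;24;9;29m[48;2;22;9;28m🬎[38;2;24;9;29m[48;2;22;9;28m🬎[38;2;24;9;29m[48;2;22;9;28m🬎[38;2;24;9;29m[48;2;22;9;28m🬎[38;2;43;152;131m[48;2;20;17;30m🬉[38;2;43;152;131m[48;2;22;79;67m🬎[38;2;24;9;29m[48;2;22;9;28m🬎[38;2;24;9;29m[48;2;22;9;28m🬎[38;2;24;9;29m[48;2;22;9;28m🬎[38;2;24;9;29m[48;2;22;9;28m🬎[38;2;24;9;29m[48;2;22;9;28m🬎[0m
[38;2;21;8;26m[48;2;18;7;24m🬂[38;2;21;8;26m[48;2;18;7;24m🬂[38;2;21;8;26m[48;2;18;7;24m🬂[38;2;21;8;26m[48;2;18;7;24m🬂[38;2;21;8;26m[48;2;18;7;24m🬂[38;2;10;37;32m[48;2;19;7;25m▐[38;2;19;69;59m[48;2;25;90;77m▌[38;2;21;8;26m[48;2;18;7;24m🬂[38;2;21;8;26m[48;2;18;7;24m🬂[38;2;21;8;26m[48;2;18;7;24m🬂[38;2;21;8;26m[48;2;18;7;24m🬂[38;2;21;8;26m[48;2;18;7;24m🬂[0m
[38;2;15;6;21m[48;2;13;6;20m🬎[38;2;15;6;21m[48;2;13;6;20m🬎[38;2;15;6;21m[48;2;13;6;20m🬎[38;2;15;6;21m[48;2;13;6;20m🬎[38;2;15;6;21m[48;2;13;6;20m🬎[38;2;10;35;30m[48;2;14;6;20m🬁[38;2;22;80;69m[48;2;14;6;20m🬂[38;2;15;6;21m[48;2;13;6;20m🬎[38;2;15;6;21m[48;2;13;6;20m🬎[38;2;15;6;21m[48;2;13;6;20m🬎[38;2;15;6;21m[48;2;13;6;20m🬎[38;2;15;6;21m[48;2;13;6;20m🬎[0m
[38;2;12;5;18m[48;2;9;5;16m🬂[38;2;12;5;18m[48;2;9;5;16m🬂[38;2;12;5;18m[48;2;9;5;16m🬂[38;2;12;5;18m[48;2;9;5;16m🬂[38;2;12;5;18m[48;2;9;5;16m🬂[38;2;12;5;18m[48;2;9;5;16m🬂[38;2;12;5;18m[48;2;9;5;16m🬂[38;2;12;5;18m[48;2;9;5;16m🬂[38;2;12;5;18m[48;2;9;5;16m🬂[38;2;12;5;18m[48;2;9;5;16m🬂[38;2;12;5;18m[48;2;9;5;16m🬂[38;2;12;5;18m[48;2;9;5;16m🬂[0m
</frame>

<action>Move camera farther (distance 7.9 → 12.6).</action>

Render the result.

<frame>
[38;2;35;13;39m[48;2;32;12;36m🬂[38;2;35;13;39m[48;2;32;12;36m🬂[38;2;35;13;39m[48;2;32;12;36m🬂[38;2;35;13;39m[48;2;32;12;36m🬂[38;2;35;13;39m[48;2;32;12;36m🬂[38;2;35;13;39m[48;2;32;12;36m🬂[38;2;35;13;39m[48;2;32;12;36m🬂[38;2;35;13;39m[48;2;32;12;36m🬂[38;2;35;13;39m[48;2;32;12;36m🬂[38;2;35;13;39m[48;2;32;12;36m🬂[38;2;35;13;39m[48;2;32;12;36m🬂[38;2;35;13;39m[48;2;32;12;36m🬂[0m
[38;2;30;11;34m[48;2;27;10;32m🬂[38;2;30;11;34m[48;2;27;10;32m🬂[38;2;30;11;34m[48;2;27;10;32m🬂[38;2;30;11;34m[48;2;27;10;32m🬂[38;2;30;11;34m[48;2;27;10;32m🬂[38;2;30;11;34m[48;2;27;10;32m🬂[38;2;30;11;34m[48;2;27;10;32m🬂[38;2;30;11;34m[48;2;27;10;32m🬂[38;2;30;11;34m[48;2;27;10;32m🬂[38;2;30;11;34m[48;2;27;10;32m🬂[38;2;30;11;34m[48;2;27;10;32m🬂[38;2;30;11;34m[48;2;27;10;32m🬂[0m
[38;2;24;9;29m[48;2;22;9;28m🬎[38;2;24;9;29m[48;2;22;9;28m🬎[38;2;24;9;29m[48;2;22;9;28m🬎[38;2;24;9;29m[48;2;22;9;28m🬎[38;2;24;9;29m[48;2;22;9;28m🬎[38;2;24;9;29m[48;2;10;35;30m🬝[38;2;37;133;115m[48;2;24;9;29m🬱[38;2;24;9;29m[48;2;22;9;28m🬎[38;2;24;9;29m[48;2;22;9;28m🬎[38;2;24;9;29m[48;2;22;9;28m🬎[38;2;24;9;29m[48;2;22;9;28m🬎[38;2;24;9;29m[48;2;22;9;28m🬎[0m
[38;2;21;8;26m[48;2;18;7;24m🬂[38;2;21;8;26m[48;2;18;7;24m🬂[38;2;21;8;26m[48;2;18;7;24m🬂[38;2;21;8;26m[48;2;18;7;24m🬂[38;2;21;8;26m[48;2;18;7;24m🬂[38;2;10;35;30m[48;2;19;7;24m🬉[38;2;22;79;68m[48;2;18;7;24m🬝[38;2;21;8;26m[48;2;18;7;24m🬂[38;2;21;8;26m[48;2;18;7;24m🬂[38;2;21;8;26m[48;2;18;7;24m🬂[38;2;21;8;26m[48;2;18;7;24m🬂[38;2;21;8;26m[48;2;18;7;24m🬂[0m
[38;2;15;6;21m[48;2;13;6;20m🬎[38;2;15;6;21m[48;2;13;6;20m🬎[38;2;15;6;21m[48;2;13;6;20m🬎[38;2;15;6;21m[48;2;13;6;20m🬎[38;2;15;6;21m[48;2;13;6;20m🬎[38;2;15;6;21m[48;2;13;6;20m🬎[38;2;15;6;21m[48;2;13;6;20m🬎[38;2;15;6;21m[48;2;13;6;20m🬎[38;2;15;6;21m[48;2;13;6;20m🬎[38;2;15;6;21m[48;2;13;6;20m🬎[38;2;15;6;21m[48;2;13;6;20m🬎[38;2;15;6;21m[48;2;13;6;20m🬎[0m
[38;2;12;5;18m[48;2;9;5;16m🬂[38;2;12;5;18m[48;2;9;5;16m🬂[38;2;12;5;18m[48;2;9;5;16m🬂[38;2;12;5;18m[48;2;9;5;16m🬂[38;2;12;5;18m[48;2;9;5;16m🬂[38;2;12;5;18m[48;2;9;5;16m🬂[38;2;12;5;18m[48;2;9;5;16m🬂[38;2;12;5;18m[48;2;9;5;16m🬂[38;2;12;5;18m[48;2;9;5;16m🬂[38;2;12;5;18m[48;2;9;5;16m🬂[38;2;12;5;18m[48;2;9;5;16m🬂[38;2;12;5;18m[48;2;9;5;16m🬂[0m
</frame>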